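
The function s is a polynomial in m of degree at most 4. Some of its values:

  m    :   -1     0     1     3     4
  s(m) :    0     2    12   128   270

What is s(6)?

Write s(m) = am^4 + bm³ + cm² + dm + e; the 5 given values yield a linear system in the 5 coefficients.
Solving, the leading coefficient vanishes, and s(m) = 3m³ + 4m² + 3m + 2.
Then s(6) = 812.

812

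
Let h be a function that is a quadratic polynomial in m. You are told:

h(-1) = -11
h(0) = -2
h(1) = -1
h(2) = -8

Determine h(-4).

First differences: 9, 1, -7. Second differences: -8, -8.
Level-2 differences are constant, so h has degree 2.
Fitting a degree-2 polynomial gives h(m) = -4m² + 5m - 2.
Then h(-4) = -86.

-86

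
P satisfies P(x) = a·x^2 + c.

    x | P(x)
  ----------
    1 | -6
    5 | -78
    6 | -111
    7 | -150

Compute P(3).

From P(1) = -6 and P(5) = -78: 1a + c = -6 and 25a + c = -78.
Subtracting: 24a = -72, so a = -3; then c = -6 − (-3)·1 = -3.
So P(x) = -3x² − 3, and P(3) = -30.

-30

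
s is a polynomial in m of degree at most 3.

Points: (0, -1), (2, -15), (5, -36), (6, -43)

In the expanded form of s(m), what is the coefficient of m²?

Write s(m) = am³ + bm² + cm + d; the 4 given values yield a linear system in the 4 coefficients.
Solving, the top 2 coefficients vanish, and s(m) = -7m - 1.
The coefficient of m² is 0.

0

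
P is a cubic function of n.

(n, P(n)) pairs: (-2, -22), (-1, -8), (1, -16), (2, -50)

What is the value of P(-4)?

Write P(n) = an³ + bn² + cn + d; the 4 given values yield a linear system in the 4 coefficients.
Solving, P(n) = -n³ - 8n² - 3n - 4.
Then P(-4) = -56.

-56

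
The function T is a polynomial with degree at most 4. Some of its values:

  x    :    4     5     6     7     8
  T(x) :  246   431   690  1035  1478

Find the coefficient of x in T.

Write T(x) = ax^4 + bx³ + cx² + dx + e; the 5 given values yield a linear system in the 5 coefficients.
Solving, the leading coefficient vanishes, and T(x) = 2x³ + 7x² + 6.
The coefficient of x is 0.

0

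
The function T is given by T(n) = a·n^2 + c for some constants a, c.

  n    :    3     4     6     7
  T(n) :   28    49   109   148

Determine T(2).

From T(3) = 28 and T(4) = 49: 9a + c = 28 and 16a + c = 49.
Subtracting: 7a = 21, so a = 3; then c = 28 − 3·9 = 1.
So T(n) = 3n² + 1, and T(2) = 13.

13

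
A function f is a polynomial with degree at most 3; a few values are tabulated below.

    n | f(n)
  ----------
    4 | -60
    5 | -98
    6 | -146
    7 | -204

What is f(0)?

-8

Write f(n) = an³ + bn² + cn + d; the 4 given values yield a linear system in the 4 coefficients.
Solving, the leading coefficient vanishes, and f(n) = -5n² + 7n - 8.
The constant term is f(0) = -8.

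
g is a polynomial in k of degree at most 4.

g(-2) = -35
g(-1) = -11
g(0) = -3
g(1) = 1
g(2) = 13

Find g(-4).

-179

First differences: 24, 8, 4, 12. Second differences: -16, -4, 8. Third differences: 12, 12.
Level-3 differences are constant, so g has degree 3.
Fitting a degree-3 polynomial gives g(k) = 2k³ - 2k² + 4k - 3.
Then g(-4) = -179.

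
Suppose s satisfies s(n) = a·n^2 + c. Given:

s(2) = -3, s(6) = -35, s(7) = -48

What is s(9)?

From s(2) = -3 and s(6) = -35: 4a + c = -3 and 36a + c = -35.
Subtracting: 32a = -32, so a = -1; then c = -3 − (-1)·4 = 1.
So s(n) = -1n² + 1, and s(9) = -80.

-80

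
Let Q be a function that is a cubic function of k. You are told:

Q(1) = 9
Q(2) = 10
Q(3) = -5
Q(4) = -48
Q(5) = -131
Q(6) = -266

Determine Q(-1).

7

First differences: 1, -15, -43, -83, -135. Second differences: -16, -28, -40, -52. Third differences: -12, -12, -12.
Level-3 differences are constant, so Q has degree 3.
Fitting a degree-3 polynomial gives Q(k) = -2k³ + 4k² + 3k + 4.
Then Q(-1) = 7.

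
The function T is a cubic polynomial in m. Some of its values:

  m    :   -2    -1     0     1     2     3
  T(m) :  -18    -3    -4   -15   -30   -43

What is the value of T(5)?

Write T(m) = am³ + bm² + cm + d; the 6 given values yield a linear system in the 4 coefficients.
Solving, T(m) = m³ - 5m² - 7m - 4.
Then T(5) = -39.

-39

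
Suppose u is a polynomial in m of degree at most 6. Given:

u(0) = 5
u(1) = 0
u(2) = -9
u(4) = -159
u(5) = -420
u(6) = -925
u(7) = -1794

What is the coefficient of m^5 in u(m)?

0

Write u(m) = am^6 + bm^5 + cm^4 + dm³ + em² + pm + q; the 7 given values yield a linear system in the 7 coefficients.
Solving, the top 2 coefficients vanish, and u(m) = -m^4 + 2m³ - m² - 5m + 5.
The coefficient of m^5 is 0.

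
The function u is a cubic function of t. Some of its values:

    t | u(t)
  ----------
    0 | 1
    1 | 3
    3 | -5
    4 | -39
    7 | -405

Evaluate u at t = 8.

-655

Write u(t) = at³ + bt² + ct + d; the 5 given values yield a linear system in the 4 coefficients.
Solving, u(t) = -2t³ + 6t² - 2t + 1.
Then u(8) = -655.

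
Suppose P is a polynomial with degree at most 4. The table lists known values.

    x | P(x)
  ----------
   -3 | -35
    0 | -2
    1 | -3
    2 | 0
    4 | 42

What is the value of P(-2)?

Write P(x) = ax^4 + bx³ + cx² + dx + e; the 5 given values yield a linear system in the 5 coefficients.
Solving, the leading coefficient vanishes, and P(x) = x³ - x² - x - 2.
Then P(-2) = -12.

-12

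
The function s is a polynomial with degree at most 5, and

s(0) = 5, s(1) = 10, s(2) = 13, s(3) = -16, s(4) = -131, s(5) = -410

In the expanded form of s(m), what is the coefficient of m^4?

Write s(m) = am^5 + bm^4 + cm³ + dm² + em + p; the 6 given values yield a linear system in the 6 coefficients.
Solving, the leading coefficient vanishes, and s(m) = -m^4 + m³ + 3m² + 2m + 5.
The coefficient of m^4 is -1.

-1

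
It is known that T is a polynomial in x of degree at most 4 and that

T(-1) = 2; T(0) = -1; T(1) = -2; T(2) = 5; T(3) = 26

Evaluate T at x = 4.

First differences: -3, -1, 7, 21. Second differences: 2, 8, 14. Third differences: 6, 6.
Level-3 differences are constant, so T has degree 3.
Extending the table by one column gives the next first difference 41, so T(4) = 26 + 41 = 67.

67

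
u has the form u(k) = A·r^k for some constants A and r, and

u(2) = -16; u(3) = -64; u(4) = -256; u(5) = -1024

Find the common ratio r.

Consecutive ratio: -64/(-16) = 4, and -256/(-64) = 4, so r = 4.
Then A·4^2 = -16 gives A = -1, and u(k) = -1·4^k.

4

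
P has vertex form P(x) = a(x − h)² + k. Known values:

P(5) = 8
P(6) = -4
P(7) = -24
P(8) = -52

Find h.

4

First differences -12, -20, -28; second difference -8 = 2a, so a = -4.
Expanding, the x-coefficient is −2ah = 8h; matching it to the data gives h = 4, and then k = 12.
So P(x) = -4(x − 4)² + 12.
Hence h = 4.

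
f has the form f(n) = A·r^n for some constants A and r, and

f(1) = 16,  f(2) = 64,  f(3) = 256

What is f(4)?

Consecutive ratio: 64/16 = 4, and 256/64 = 4, so r = 4.
Then A·4^1 = 16 gives A = 4, and f(n) = 4·4^n.
f(4) = 4·4^4 = 1024.

1024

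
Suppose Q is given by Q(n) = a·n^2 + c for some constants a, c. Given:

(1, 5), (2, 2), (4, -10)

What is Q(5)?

From Q(1) = 5 and Q(2) = 2: 1a + c = 5 and 4a + c = 2.
Subtracting: 3a = -3, so a = -1; then c = 5 − (-1)·1 = 6.
So Q(n) = -1n² + 6, and Q(5) = -19.

-19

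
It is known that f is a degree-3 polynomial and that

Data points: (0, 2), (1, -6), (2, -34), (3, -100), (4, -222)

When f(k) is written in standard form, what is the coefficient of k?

-4

First differences: -8, -28, -66, -122. Second differences: -20, -38, -56. Third differences: -18, -18.
Level-3 differences are constant, so f has degree 3.
Fitting a degree-3 polynomial gives f(k) = -3k³ - k² - 4k + 2.
The coefficient of k is -4.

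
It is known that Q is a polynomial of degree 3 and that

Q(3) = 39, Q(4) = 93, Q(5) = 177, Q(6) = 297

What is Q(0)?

Write Q(x) = ax³ + bx² + cx + d; the 4 given values yield a linear system in the 4 coefficients.
Solving, Q(x) = x³ + 3x² - 4x - 3.
The constant term is Q(0) = -3.

-3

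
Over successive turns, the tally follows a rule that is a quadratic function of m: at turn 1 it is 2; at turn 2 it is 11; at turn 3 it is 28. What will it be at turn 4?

Write the value at m as P(m).
Write P(m) = am² + bm + c; the 3 given values yield a linear system in the 3 coefficients.
Solving, P(m) = 4m² - 3m + 1.
Then P(4) = 53.

53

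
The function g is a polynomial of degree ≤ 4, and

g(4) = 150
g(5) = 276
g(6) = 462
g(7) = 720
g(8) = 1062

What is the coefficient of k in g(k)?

4

First differences: 126, 186, 258, 342. Second differences: 60, 72, 84. Third differences: 12, 12.
Level-3 differences are constant, so g has degree 3.
Fitting a degree-3 polynomial gives g(k) = 2k³ + 4k + 6.
The coefficient of k is 4.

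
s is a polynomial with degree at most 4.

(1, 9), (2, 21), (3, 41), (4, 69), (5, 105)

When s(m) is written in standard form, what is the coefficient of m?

0

First differences: 12, 20, 28, 36. Second differences: 8, 8, 8.
Level-2 differences are constant, so s has degree 2.
Fitting a degree-2 polynomial gives s(m) = 4m² + 5.
The coefficient of m is 0.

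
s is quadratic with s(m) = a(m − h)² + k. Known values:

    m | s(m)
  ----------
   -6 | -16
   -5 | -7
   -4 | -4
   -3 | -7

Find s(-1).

First differences 9, 3, -3; second difference -6 = 2a, so a = -3.
Expanding, the m-coefficient is −2ah = 6h; matching it to the data gives h = -4, and then k = -4.
So s(m) = -3(m + 4)² − 4.
s(-1) = -3·3² − 4 = -31.

-31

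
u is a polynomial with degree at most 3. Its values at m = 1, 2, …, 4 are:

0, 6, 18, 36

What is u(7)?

First differences: 6, 12, 18. Second differences: 6, 6.
Level-2 differences are constant, so u has degree 2.
Fitting a degree-2 polynomial gives u(m) = 3m² - 3m.
Then u(7) = 126.

126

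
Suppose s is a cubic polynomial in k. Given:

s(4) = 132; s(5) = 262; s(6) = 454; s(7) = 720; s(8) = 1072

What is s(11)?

2764

Write s(k) = ak³ + bk² + ck + d; the 5 given values yield a linear system in the 4 coefficients.
Solving, s(k) = 2k³ + k² - k - 8.
Then s(11) = 2764.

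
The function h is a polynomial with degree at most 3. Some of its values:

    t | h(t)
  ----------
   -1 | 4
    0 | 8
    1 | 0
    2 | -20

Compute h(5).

Write h(t) = at³ + bt² + ct + d; the 4 given values yield a linear system in the 4 coefficients.
Solving, the leading coefficient vanishes, and h(t) = -6t² - 2t + 8.
Then h(5) = -152.

-152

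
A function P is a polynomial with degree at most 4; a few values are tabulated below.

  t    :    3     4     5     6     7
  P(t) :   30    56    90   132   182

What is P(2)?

Write P(t) = at^4 + bt³ + ct² + dt + e; the 5 given values yield a linear system in the 5 coefficients.
Solving, the top 2 coefficients vanish, and P(t) = 4t² - 2t.
Then P(2) = 12.

12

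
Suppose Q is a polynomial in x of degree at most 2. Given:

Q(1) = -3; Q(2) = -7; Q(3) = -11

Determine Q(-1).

Write Q(x) = ax² + bx + c; the 3 given values yield a linear system in the 3 coefficients.
Solving, the leading coefficient vanishes, and Q(x) = -4x + 1.
Then Q(-1) = 5.

5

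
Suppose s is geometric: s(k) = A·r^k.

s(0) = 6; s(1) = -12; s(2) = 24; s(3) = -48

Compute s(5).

Consecutive ratio: -12/6 = -2, and 24/(-12) = -2, so r = -2.
Then A·(-2)^0 = 6 gives A = 6, and s(k) = 6·(-2)^k.
s(5) = 6·(-2)^5 = -192.

-192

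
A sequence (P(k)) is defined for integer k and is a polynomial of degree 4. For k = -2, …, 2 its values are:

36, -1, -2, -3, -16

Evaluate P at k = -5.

1083

Write P(k) = ak^4 + bk³ + ck² + dk + e; the 5 given values yield a linear system in the 5 coefficients.
Solving, P(k) = k^4 - 4k³ - k² + 3k - 2.
Then P(-5) = 1083.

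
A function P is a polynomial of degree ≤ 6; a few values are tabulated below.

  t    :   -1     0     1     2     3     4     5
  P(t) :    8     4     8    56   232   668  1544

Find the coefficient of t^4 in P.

Write P(t) = at^6 + bt^5 + ct^4 + dt³ + et² + pt + q; the 7 given values yield a linear system in the 7 coefficients.
Solving, the top 2 coefficients vanish, and P(t) = 2t^4 + 2t³ + 2t² - 2t + 4.
The coefficient of t^4 is 2.

2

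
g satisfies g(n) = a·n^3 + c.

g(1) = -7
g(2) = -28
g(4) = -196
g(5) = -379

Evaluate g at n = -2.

From g(1) = -7 and g(2) = -28: 1a + c = -7 and 8a + c = -28.
Subtracting: 7a = -21, so a = -3; then c = -7 − (-3)·1 = -4.
So g(n) = -3n³ − 4, and g(-2) = 20.

20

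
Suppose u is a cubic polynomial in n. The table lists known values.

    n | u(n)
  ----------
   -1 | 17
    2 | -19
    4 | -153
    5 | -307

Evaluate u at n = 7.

Write u(n) = an³ + bn² + cn + d; the 4 given values yield a linear system in the 4 coefficients.
Solving, u(n) = -3n³ + 4n² - 7n + 3.
Then u(7) = -879.

-879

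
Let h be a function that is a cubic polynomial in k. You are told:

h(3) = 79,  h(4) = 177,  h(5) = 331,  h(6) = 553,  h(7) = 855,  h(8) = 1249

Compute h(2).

25

First differences: 98, 154, 222, 302, 394. Second differences: 56, 68, 80, 92. Third differences: 12, 12, 12.
Level-3 differences are constant, so h has degree 3.
Fitting a degree-3 polynomial gives h(k) = 2k³ + 4k² - 4k + 1.
Then h(2) = 25.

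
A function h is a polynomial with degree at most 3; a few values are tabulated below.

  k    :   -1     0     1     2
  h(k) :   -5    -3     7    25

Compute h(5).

Write h(k) = ak³ + bk² + ck + d; the 4 given values yield a linear system in the 4 coefficients.
Solving, the leading coefficient vanishes, and h(k) = 4k² + 6k - 3.
Then h(5) = 127.

127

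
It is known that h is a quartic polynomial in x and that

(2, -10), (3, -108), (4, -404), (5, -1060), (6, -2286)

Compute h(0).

0

Write h(x) = ax^4 + bx³ + cx² + dx + e; the 5 given values yield a linear system in the 5 coefficients.
Solving, h(x) = -2x^4 + x³ + 2x² + 3x.
Then h(0) = 0.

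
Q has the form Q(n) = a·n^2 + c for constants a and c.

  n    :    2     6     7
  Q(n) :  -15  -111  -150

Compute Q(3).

From Q(2) = -15 and Q(6) = -111: 4a + c = -15 and 36a + c = -111.
Subtracting: 32a = -96, so a = -3; then c = -15 − (-3)·4 = -3.
So Q(n) = -3n² − 3, and Q(3) = -30.

-30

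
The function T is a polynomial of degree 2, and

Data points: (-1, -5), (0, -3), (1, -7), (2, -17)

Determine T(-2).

First differences: 2, -4, -10. Second differences: -6, -6.
Level-2 differences are constant, so T has degree 2.
Fitting a degree-2 polynomial gives T(m) = -3m² - m - 3.
Then T(-2) = -13.

-13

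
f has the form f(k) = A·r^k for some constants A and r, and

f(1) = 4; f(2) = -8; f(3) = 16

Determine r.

-2

Consecutive ratio: -8/4 = -2, and 16/(-8) = -2, so r = -2.
Then A·(-2)^1 = 4 gives A = -2, and f(k) = -2·(-2)^k.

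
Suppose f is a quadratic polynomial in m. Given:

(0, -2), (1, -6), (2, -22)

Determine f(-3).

Write f(m) = am² + bm + c; the 3 given values yield a linear system in the 3 coefficients.
Solving, f(m) = -6m² + 2m - 2.
Then f(-3) = -62.

-62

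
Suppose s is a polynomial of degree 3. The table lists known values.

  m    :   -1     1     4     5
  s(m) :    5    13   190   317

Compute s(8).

Write s(m) = am³ + bm² + cm + d; the 4 given values yield a linear system in the 4 coefficients.
Solving, s(m) = m³ + 7m² + 3m + 2.
Then s(8) = 986.

986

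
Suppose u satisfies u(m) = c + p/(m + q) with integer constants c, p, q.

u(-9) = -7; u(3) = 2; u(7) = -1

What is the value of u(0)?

(u(m) − c)(m + q) = p for each data point; the three points give a linear system in c and q, then p follows.
Solving: c = -4, q = 1, p = 24, so u(m) = -4 + 24/(m + 1).
Then u(0) = -4 + 24/1 = 20.

20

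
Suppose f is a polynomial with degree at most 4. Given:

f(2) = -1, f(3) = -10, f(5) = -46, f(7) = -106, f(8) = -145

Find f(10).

-241

Write f(t) = at^4 + bt³ + ct² + dt + e; the 5 given values yield a linear system in the 5 coefficients.
Solving, the top 2 coefficients vanish, and f(t) = -3t² + 6t - 1.
Then f(10) = -241.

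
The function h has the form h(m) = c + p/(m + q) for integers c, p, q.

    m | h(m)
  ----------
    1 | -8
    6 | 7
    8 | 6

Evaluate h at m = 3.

16

(h(m) − c)(m + q) = p for each data point; the three points give a linear system in c and q, then p follows.
Solving: c = 4, q = -2, p = 12, so h(m) = 4 + 12/(m − 2).
Then h(3) = 4 + 12/1 = 16.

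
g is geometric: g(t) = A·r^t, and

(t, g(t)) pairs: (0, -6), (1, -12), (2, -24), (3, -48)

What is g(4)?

-96

Consecutive ratio: -12/(-6) = 2, and -24/(-12) = 2, so r = 2.
Then A·2^0 = -6 gives A = -6, and g(t) = -6·2^t.
g(4) = -6·2^4 = -96.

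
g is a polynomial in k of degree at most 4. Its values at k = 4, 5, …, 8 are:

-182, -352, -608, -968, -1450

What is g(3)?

-80

First differences: -170, -256, -360, -482. Second differences: -86, -104, -122. Third differences: -18, -18.
Level-3 differences are constant, so g has degree 3.
Fitting a degree-3 polynomial gives g(k) = -3k³ + 2k² - 5k - 2.
Then g(3) = -80.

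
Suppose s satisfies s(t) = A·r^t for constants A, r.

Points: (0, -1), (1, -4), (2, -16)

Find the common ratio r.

4

Consecutive ratio: -4/(-1) = 4, and -16/(-4) = 4, so r = 4.
Then A·4^0 = -1 gives A = -1, and s(t) = -1·4^t.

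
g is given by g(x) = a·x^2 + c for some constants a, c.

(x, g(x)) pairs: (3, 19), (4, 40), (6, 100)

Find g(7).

139

From g(3) = 19 and g(4) = 40: 9a + c = 19 and 16a + c = 40.
Subtracting: 7a = 21, so a = 3; then c = 19 − 3·9 = -8.
So g(x) = 3x² − 8, and g(7) = 139.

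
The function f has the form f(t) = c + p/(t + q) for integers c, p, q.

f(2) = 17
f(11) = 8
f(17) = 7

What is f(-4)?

(f(t) − c)(t + q) = p for each data point; the three points give a linear system in c and q, then p follows.
Solving: c = 5, q = 1, p = 36, so f(t) = 5 + 36/(t + 1).
Then f(-4) = 5 + 36/(-3) = -7.

-7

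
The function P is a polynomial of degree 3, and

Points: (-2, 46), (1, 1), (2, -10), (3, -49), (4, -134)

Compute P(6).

-514

Write P(k) = ak³ + bk² + ck + d; the 5 given values yield a linear system in the 4 coefficients.
Solving, P(k) = -3k³ + 4k² - 2k + 2.
Then P(6) = -514.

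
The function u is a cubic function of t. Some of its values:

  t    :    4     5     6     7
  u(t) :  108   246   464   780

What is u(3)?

32

Write u(t) = at³ + bt² + ct + d; the 4 given values yield a linear system in the 4 coefficients.
Solving, u(t) = 3t³ - 5t² - 4.
Then u(3) = 32.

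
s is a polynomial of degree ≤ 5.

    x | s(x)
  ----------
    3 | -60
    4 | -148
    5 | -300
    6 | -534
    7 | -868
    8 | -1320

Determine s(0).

First differences: -88, -152, -234, -334, -452. Second differences: -64, -82, -100, -118. Third differences: -18, -18, -18.
Level-3 differences are constant, so s has degree 3.
Fitting a degree-3 polynomial gives s(x) = -3x³ + 4x² - 5x.
Then s(0) = 0.

0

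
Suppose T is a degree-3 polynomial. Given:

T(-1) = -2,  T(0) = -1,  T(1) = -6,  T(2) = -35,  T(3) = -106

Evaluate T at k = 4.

First differences: 1, -5, -29, -71. Second differences: -6, -24, -42. Third differences: -18, -18.
Level-3 differences are constant, so T has degree 3.
Fitting a degree-3 polynomial gives T(k) = -3k³ - 3k² + k - 1.
Then T(4) = -237.

-237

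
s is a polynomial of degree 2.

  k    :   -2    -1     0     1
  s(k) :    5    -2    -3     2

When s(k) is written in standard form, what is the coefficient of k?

First differences: -7, -1, 5. Second differences: 6, 6.
Level-2 differences are constant, so s has degree 2.
Fitting a degree-2 polynomial gives s(k) = 3k² + 2k - 3.
The coefficient of k is 2.

2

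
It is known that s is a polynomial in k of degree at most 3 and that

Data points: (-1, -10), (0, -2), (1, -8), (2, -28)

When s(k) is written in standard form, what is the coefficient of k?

First differences: 8, -6, -20. Second differences: -14, -14.
Level-2 differences are constant, so s has degree 2.
Fitting a degree-2 polynomial gives s(k) = -7k² + k - 2.
The coefficient of k is 1.

1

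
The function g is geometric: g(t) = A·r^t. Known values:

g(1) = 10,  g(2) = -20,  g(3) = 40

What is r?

-2

Consecutive ratio: -20/10 = -2, and 40/(-20) = -2, so r = -2.
Then A·(-2)^1 = 10 gives A = -5, and g(t) = -5·(-2)^t.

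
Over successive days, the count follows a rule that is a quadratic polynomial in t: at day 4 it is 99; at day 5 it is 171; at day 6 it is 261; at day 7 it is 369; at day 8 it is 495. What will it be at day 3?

Write the value at t as P(t).
First differences: 72, 90, 108, 126. Second differences: 18, 18, 18.
Level-2 differences are constant, so P has degree 2.
Fitting a degree-2 polynomial gives P(t) = 9t² - 9t - 9.
Then P(3) = 45.

45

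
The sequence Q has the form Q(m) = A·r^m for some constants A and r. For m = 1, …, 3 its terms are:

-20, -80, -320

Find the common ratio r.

4

Consecutive ratio: -80/(-20) = 4, and -320/(-80) = 4, so r = 4.
Then A·4^1 = -20 gives A = -5, and Q(m) = -5·4^m.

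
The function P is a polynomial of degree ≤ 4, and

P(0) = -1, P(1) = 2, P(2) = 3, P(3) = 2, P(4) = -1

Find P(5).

-6

First differences: 3, 1, -1, -3. Second differences: -2, -2, -2.
Level-2 differences are constant, so P has degree 2.
Fitting a degree-2 polynomial gives P(k) = -k² + 4k - 1.
Then P(5) = -6.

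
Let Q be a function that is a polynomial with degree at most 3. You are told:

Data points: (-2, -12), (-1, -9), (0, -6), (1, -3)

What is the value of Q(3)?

3

First differences: 3, 3, 3.
Level-1 differences are constant, so Q has degree 1.
Fitting a degree-1 polynomial gives Q(n) = 3n - 6.
Then Q(3) = 3.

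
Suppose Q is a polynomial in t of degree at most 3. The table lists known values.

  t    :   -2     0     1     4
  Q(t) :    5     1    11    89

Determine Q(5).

131

Write Q(t) = at³ + bt² + ct + d; the 4 given values yield a linear system in the 4 coefficients.
Solving, the leading coefficient vanishes, and Q(t) = 4t² + 6t + 1.
Then Q(5) = 131.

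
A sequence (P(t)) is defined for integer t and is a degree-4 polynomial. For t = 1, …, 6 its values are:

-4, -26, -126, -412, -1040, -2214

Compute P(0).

First differences: -22, -100, -286, -628, -1174. Second differences: -78, -186, -342, -546. Third differences: -108, -156, -204. Fourth differences: -48, -48.
Level-4 differences are constant, so P has degree 4.
Fitting a degree-4 polynomial gives P(t) = -2t^4 + 2t³ - t² - 3t.
Then P(0) = 0.

0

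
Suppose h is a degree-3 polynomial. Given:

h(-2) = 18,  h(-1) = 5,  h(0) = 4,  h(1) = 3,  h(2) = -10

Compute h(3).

First differences: -13, -1, -1, -13. Second differences: 12, 0, -12. Third differences: -12, -12.
Level-3 differences are constant, so h has degree 3.
Fitting a degree-3 polynomial gives h(t) = -2t³ + t + 4.
Then h(3) = -47.

-47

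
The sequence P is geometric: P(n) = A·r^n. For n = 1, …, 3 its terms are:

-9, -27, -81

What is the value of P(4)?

Consecutive ratio: -27/(-9) = 3, and -81/(-27) = 3, so r = 3.
Then A·3^1 = -9 gives A = -3, and P(n) = -3·3^n.
P(4) = -3·3^4 = -243.

-243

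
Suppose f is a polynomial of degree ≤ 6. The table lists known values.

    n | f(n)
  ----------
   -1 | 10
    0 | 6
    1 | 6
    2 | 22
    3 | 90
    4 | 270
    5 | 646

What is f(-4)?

First differences: -4, 0, 16, 68, 180, 376. Second differences: 4, 16, 52, 112, 196. Third differences: 12, 36, 60, 84. Fourth differences: 24, 24, 24.
Level-4 differences are constant, so f has degree 4.
Fitting a degree-4 polynomial gives f(n) = n^4 + n² - 2n + 6.
Then f(-4) = 286.

286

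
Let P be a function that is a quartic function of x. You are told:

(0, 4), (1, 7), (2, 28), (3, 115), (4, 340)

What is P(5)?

Write P(x) = ax^4 + bx³ + cx² + dx + e; the 5 given values yield a linear system in the 5 coefficients.
Solving, P(x) = x^4 + 2x³ - 4x² + 4x + 4.
Then P(5) = 799.

799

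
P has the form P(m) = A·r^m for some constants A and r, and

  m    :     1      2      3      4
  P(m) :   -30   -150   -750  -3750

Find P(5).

-18750

Consecutive ratio: -150/(-30) = 5, and -750/(-150) = 5, so r = 5.
Then A·5^1 = -30 gives A = -6, and P(m) = -6·5^m.
P(5) = -6·5^5 = -18750.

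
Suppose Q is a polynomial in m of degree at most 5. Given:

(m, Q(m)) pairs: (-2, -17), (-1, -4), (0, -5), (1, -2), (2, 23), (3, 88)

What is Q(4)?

First differences: 13, -1, 3, 25, 65. Second differences: -14, 4, 22, 40. Third differences: 18, 18, 18.
Level-3 differences are constant, so Q has degree 3.
Fitting a degree-3 polynomial gives Q(m) = 3m³ + 2m² - 2m - 5.
Then Q(4) = 211.

211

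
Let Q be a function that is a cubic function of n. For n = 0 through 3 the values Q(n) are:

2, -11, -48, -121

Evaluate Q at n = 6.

-676

Write Q(n) = an³ + bn² + cn + d; the 4 given values yield a linear system in the 4 coefficients.
Solving, Q(n) = -2n³ - 6n² - 5n + 2.
Then Q(6) = -676.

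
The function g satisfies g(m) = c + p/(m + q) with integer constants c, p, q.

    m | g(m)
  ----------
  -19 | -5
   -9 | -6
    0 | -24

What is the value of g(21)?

-3

(g(m) − c)(m + q) = p for each data point; the three points give a linear system in c and q, then p follows.
Solving: c = -4, q = -1, p = 20, so g(m) = -4 + 20/(m − 1).
Then g(21) = -4 + 20/20 = -3.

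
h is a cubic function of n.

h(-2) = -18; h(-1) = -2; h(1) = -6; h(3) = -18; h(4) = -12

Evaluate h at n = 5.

10

Write h(n) = an³ + bn² + cn + d; the 5 given values yield a linear system in the 4 coefficients.
Solving, h(n) = n³ - 4n² - 3n.
Then h(5) = 10.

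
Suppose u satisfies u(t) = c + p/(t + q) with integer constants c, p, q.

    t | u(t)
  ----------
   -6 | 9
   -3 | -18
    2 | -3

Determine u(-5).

(u(t) − c)(t + q) = p for each data point; the three points give a linear system in c and q, then p follows.
Solving: c = 0, q = 4, p = -18, so u(t) = -18/(t + 4).
Then u(-5) = 0 − 18/(-1) = 18.

18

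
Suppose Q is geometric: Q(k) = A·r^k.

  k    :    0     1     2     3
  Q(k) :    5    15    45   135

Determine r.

Consecutive ratio: 15/5 = 3, and 45/15 = 3, so r = 3.
Then A·3^0 = 5 gives A = 5, and Q(k) = 5·3^k.

3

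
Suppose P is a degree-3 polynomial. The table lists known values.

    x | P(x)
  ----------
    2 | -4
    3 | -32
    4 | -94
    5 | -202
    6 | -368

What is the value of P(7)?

-604

First differences: -28, -62, -108, -166. Second differences: -34, -46, -58. Third differences: -12, -12.
Level-3 differences are constant, so P has degree 3.
Fitting a degree-3 polynomial gives P(x) = -2x³ + x² + 5x - 2.
Then P(7) = -604.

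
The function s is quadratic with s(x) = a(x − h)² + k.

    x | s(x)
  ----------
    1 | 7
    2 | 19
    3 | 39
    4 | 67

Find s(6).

147

First differences 12, 20, 28; second difference 8 = 2a, so a = 4.
Expanding, the x-coefficient is −2ah = -8h; matching it to the data gives h = 0, and then k = 3.
So s(x) = 4(x + 0)² + 3.
s(6) = 4·6² + 3 = 147.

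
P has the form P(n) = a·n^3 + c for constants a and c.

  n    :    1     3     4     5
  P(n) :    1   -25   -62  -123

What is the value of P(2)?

From P(1) = 1 and P(3) = -25: 1a + c = 1 and 27a + c = -25.
Subtracting: 26a = -26, so a = -1; then c = 1 − (-1)·1 = 2.
So P(n) = -1n³ + 2, and P(2) = -6.

-6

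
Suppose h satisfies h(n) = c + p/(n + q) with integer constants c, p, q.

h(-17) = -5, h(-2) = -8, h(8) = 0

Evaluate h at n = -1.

(h(n) − c)(n + q) = p for each data point; the three points give a linear system in c and q, then p follows.
Solving: c = -4, q = -3, p = 20, so h(n) = -4 + 20/(n − 3).
Then h(-1) = -4 + 20/(-4) = -9.

-9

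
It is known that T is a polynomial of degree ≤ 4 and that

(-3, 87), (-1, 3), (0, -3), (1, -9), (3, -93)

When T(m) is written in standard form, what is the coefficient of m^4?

Write T(m) = am^4 + bm³ + cm² + dm + e; the 5 given values yield a linear system in the 5 coefficients.
Solving, the leading coefficient vanishes, and T(m) = -3m³ - 3m - 3.
The coefficient of m^4 is 0.

0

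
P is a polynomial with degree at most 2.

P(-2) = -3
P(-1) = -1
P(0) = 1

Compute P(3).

First differences: 2, 2.
Level-1 differences are constant, so P has degree 1.
Fitting a degree-1 polynomial gives P(x) = 2x + 1.
Then P(3) = 7.

7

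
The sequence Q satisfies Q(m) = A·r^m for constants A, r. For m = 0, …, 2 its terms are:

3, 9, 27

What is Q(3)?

Consecutive ratio: 9/3 = 3, and 27/9 = 3, so r = 3.
Then A·3^0 = 3 gives A = 3, and Q(m) = 3·3^m.
Q(3) = 3·3^3 = 81.

81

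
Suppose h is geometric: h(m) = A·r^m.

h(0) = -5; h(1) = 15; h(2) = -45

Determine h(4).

-405

Consecutive ratio: 15/(-5) = -3, and -45/15 = -3, so r = -3.
Then A·(-3)^0 = -5 gives A = -5, and h(m) = -5·(-3)^m.
h(4) = -5·(-3)^4 = -405.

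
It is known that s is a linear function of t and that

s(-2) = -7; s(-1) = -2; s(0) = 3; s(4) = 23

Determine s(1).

8

Write s(t) = at + b; the 4 given values yield a linear system in the 2 coefficients.
Solving, s(t) = 5t + 3.
Then s(1) = 8.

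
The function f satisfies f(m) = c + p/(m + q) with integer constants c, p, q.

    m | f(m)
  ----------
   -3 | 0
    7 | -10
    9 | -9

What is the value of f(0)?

18

(f(m) − c)(m + q) = p for each data point; the three points give a linear system in c and q, then p follows.
Solving: c = -6, q = -1, p = -24, so f(m) = -6 − 24/(m − 1).
Then f(0) = -6 − 24/(-1) = 18.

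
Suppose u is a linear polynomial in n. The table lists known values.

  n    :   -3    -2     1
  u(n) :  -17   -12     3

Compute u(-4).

-22

Write u(n) = an + b; the 3 given values yield a linear system in the 2 coefficients.
Solving, u(n) = 5n - 2.
Then u(-4) = -22.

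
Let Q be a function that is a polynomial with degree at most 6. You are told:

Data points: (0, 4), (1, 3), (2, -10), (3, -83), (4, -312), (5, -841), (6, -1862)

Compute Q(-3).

-305

Write Q(m) = am^6 + bm^5 + cm^4 + dm³ + em² + pm + q; the 7 given values yield a linear system in the 7 coefficients.
Solving, the top 2 coefficients vanish, and Q(m) = -2m^4 + 4m³ - 4m² + m + 4.
Then Q(-3) = -305.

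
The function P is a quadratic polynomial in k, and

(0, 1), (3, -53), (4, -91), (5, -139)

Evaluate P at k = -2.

Write P(k) = ak² + bk + c; the 4 given values yield a linear system in the 3 coefficients.
Solving, P(k) = -5k² - 3k + 1.
Then P(-2) = -13.

-13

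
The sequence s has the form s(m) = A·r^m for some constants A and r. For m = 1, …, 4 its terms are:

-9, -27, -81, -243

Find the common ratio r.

3

Consecutive ratio: -27/(-9) = 3, and -81/(-27) = 3, so r = 3.
Then A·3^1 = -9 gives A = -3, and s(m) = -3·3^m.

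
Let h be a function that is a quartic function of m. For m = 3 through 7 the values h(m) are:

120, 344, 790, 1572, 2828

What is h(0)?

0

Write h(m) = am^4 + bm³ + cm² + dm + e; the 5 given values yield a linear system in the 5 coefficients.
Solving, h(m) = m^4 + m³ + 2m² - 2m.
The constant term is h(0) = 0.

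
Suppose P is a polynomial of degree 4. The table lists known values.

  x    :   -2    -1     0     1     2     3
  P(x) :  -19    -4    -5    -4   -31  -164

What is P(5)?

-1300

Write P(x) = ax^4 + bx³ + cx² + dx + e; the 6 given values yield a linear system in the 5 coefficients.
Solving, P(x) = -2x^4 - x³ + 3x² + x - 5.
Then P(5) = -1300.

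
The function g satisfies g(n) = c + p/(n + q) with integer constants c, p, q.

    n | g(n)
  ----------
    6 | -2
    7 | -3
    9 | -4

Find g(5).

(g(n) − c)(n + q) = p for each data point; the three points give a linear system in c and q, then p follows.
Solving: c = -6, q = -3, p = 12, so g(n) = -6 + 12/(n − 3).
Then g(5) = -6 + 12/2 = 0.

0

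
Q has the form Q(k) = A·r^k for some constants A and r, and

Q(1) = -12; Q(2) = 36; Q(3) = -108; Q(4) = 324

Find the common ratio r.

Consecutive ratio: 36/(-12) = -3, and -108/36 = -3, so r = -3.
Then A·(-3)^1 = -12 gives A = 4, and Q(k) = 4·(-3)^k.

-3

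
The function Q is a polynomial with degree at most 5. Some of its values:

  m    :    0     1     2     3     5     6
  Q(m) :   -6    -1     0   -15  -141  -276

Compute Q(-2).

20

Write Q(m) = am^5 + bm^4 + cm³ + dm² + em + p; the 6 given values yield a linear system in the 6 coefficients.
Solving, the top 2 coefficients vanish, and Q(m) = -2m³ + 4m² + 3m - 6.
Then Q(-2) = 20.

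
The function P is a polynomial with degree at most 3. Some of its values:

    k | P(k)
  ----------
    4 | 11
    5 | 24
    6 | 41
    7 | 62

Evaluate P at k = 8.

87

First differences: 13, 17, 21. Second differences: 4, 4.
Level-2 differences are constant, so P has degree 2.
Extending the table by one column gives the next first difference 25, so P(8) = 62 + 25 = 87.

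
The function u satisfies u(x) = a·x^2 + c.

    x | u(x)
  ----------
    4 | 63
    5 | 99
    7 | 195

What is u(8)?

From u(4) = 63 and u(5) = 99: 16a + c = 63 and 25a + c = 99.
Subtracting: 9a = 36, so a = 4; then c = 63 − 4·16 = -1.
So u(x) = 4x² − 1, and u(8) = 255.

255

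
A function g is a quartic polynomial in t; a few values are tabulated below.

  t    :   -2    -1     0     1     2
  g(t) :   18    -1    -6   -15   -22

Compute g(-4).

Write g(t) = at^4 + bt³ + ct² + dt + e; the 5 given values yield a linear system in the 5 coefficients.
Solving, g(t) = t^4 - t³ - 3t² - 6t - 6.
Then g(-4) = 290.

290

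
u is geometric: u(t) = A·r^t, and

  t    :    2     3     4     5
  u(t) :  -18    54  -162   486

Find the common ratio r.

Consecutive ratio: 54/(-18) = -3, and -162/54 = -3, so r = -3.
Then A·(-3)^2 = -18 gives A = -2, and u(t) = -2·(-3)^t.

-3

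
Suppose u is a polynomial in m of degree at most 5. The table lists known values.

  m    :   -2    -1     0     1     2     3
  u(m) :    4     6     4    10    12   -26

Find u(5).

-486

First differences: 2, -2, 6, 2, -38. Second differences: -4, 8, -4, -40. Third differences: 12, -12, -36. Fourth differences: -24, -24.
Level-4 differences are constant, so u has degree 4.
Fitting a degree-4 polynomial gives u(m) = -m^4 + 5m² + 2m + 4.
Then u(5) = -486.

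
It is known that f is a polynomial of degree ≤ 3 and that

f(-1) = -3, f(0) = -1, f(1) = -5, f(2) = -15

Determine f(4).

Write f(k) = ak³ + bk² + ck + d; the 4 given values yield a linear system in the 4 coefficients.
Solving, the leading coefficient vanishes, and f(k) = -3k² - k - 1.
Then f(4) = -53.

-53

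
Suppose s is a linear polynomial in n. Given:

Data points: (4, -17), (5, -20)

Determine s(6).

Write s(n) = an + b; the 2 given values yield a linear system in the 2 coefficients.
Solving, s(n) = -3n - 5.
Then s(6) = -23.

-23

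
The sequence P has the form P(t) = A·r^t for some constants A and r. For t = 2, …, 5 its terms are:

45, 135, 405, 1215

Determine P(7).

10935

Consecutive ratio: 135/45 = 3, and 405/135 = 3, so r = 3.
Then A·3^2 = 45 gives A = 5, and P(t) = 5·3^t.
P(7) = 5·3^7 = 10935.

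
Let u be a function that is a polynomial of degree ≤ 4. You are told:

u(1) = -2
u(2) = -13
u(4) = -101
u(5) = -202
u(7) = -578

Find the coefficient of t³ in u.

-2

Write u(t) = at^4 + bt³ + ct² + dt + e; the 5 given values yield a linear system in the 5 coefficients.
Solving, the leading coefficient vanishes, and u(t) = -2t³ + 3t² - 6t + 3.
The coefficient of t³ is -2.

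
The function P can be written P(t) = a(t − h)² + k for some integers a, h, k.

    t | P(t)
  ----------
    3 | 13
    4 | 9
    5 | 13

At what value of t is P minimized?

4

First differences -4, 4; second difference 8 = 2a, so a = 4.
Expanding, the t-coefficient is −2ah = -8h; matching it to the data gives h = 4, and then k = 9.
So P(t) = 4(t − 4)² + 9.
Hence h = 4.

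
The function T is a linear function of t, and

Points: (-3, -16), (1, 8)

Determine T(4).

Write T(t) = at + b; the 2 given values yield a linear system in the 2 coefficients.
Solving, T(t) = 6t + 2.
Then T(4) = 26.

26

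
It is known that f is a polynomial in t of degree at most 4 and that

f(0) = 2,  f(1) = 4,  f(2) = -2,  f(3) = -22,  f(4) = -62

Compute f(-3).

First differences: 2, -6, -20, -40. Second differences: -8, -14, -20. Third differences: -6, -6.
Level-3 differences are constant, so f has degree 3.
Fitting a degree-3 polynomial gives f(t) = -t³ - t² + 4t + 2.
Then f(-3) = 8.

8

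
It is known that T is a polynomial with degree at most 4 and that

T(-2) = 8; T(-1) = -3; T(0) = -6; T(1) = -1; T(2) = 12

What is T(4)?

62

Write T(m) = am^4 + bm³ + cm² + dm + e; the 5 given values yield a linear system in the 5 coefficients.
Solving, the top 2 coefficients vanish, and T(m) = 4m² + m - 6.
Then T(4) = 62.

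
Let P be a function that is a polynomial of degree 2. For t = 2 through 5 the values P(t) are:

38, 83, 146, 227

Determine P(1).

11

Write P(t) = at² + bt + c; the 4 given values yield a linear system in the 3 coefficients.
Solving, P(t) = 9t² + 2.
Then P(1) = 11.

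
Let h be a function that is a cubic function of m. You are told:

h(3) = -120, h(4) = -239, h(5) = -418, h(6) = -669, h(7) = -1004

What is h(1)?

First differences: -119, -179, -251, -335. Second differences: -60, -72, -84. Third differences: -12, -12.
Level-3 differences are constant, so h has degree 3.
Fitting a degree-3 polynomial gives h(m) = -2m³ - 6m² - 3m - 3.
Then h(1) = -14.

-14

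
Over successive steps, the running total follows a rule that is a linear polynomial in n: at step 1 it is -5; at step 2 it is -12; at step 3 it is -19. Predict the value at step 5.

Write the value at n as h(n).
First differences: -7, -7.
Level-1 differences are constant, so h has degree 1.
Fitting a degree-1 polynomial gives h(n) = -7n + 2.
Then h(5) = -33.

-33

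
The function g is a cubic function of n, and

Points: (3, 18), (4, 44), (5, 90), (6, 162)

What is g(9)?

Write g(n) = an³ + bn² + cn + d; the 4 given values yield a linear system in the 4 coefficients.
Solving, g(n) = n³ - 2n² + 3n.
Then g(9) = 594.

594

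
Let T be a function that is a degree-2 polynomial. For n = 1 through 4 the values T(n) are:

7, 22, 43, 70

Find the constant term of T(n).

Write T(n) = an² + bn + c; the 4 given values yield a linear system in the 3 coefficients.
Solving, T(n) = 3n² + 6n - 2.
The constant term is T(0) = -2.

-2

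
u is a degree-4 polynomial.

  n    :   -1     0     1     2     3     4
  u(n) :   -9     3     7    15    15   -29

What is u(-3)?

-225

First differences: 12, 4, 8, 0, -44. Second differences: -8, 4, -8, -44. Third differences: 12, -12, -36. Fourth differences: -24, -24.
Level-4 differences are constant, so u has degree 4.
Fitting a degree-4 polynomial gives u(n) = -n^4 + 4n³ - 3n² + 4n + 3.
Then u(-3) = -225.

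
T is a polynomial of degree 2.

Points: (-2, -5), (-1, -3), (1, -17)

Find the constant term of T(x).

-7

Write T(x) = ax² + bx + c; the 3 given values yield a linear system in the 3 coefficients.
Solving, T(x) = -3x² - 7x - 7.
The constant term is T(0) = -7.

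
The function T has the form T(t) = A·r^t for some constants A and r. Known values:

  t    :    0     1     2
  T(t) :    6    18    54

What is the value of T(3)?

162

Consecutive ratio: 18/6 = 3, and 54/18 = 3, so r = 3.
Then A·3^0 = 6 gives A = 6, and T(t) = 6·3^t.
T(3) = 6·3^3 = 162.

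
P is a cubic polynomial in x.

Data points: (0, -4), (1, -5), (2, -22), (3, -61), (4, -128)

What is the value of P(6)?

-370

First differences: -1, -17, -39, -67. Second differences: -16, -22, -28. Third differences: -6, -6.
Level-3 differences are constant, so P has degree 3.
Fitting a degree-3 polynomial gives P(x) = -x³ - 5x² + 5x - 4.
Then P(6) = -370.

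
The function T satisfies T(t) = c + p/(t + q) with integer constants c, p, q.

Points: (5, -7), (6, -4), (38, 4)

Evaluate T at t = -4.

11

(T(t) − c)(t + q) = p for each data point; the three points give a linear system in c and q, then p follows.
Solving: c = 5, q = -2, p = -36, so T(t) = 5 − 36/(t − 2).
Then T(-4) = 5 − 36/(-6) = 11.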